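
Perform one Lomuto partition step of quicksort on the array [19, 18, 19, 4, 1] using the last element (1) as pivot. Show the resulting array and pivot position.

Lomuto partition with pivot = 1:

Initial array: [19, 18, 19, 4, 1]

arr[0]=19 > 1: no swap
arr[1]=18 > 1: no swap
arr[2]=19 > 1: no swap
arr[3]=4 > 1: no swap

Place pivot at position 0: [1, 18, 19, 4, 19]
Pivot position: 0

After partitioning with pivot 1, the array becomes [1, 18, 19, 4, 19]. The pivot is placed at index 0. All elements to the left of the pivot are <= 1, and all elements to the right are > 1.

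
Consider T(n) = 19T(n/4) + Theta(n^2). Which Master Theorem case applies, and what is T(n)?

Master Theorem for T(n) = 19T(n/4) + O(n^2):

a = 19, b = 4, c = 2
log_b(a) = log_4(19) = 2.1240

Case 1: c = 2 < log_4(19) = 2.1240
T(n) = O(n^(log_4 19))

For T(n) = 19T(n/4) + O(n^2): log_4(19) = 2.1240. This is Case 1 of the Master Theorem (c < log_b(a), work dominated by leaves), giving O(n^(log_4 19)).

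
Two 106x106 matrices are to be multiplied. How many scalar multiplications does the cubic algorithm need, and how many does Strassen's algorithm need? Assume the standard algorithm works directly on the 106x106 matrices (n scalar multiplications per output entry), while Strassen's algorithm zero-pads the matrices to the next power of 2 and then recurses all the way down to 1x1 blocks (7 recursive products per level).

Matrix multiplication for 106x106 matrices:

Strassen's algorithm requires power-of-2 dimensions. Pad 106x106 to 128x128 (next power of 2).

Standard algorithm: 106^3 = 1191016 multiplications
Strassen's algorithm: 7^(log2(128)) = 7^7 = 823543 multiplications
Savings: 1191016 - 823543 = 367473 multiplications

Standard: 1191016 multiplications (106^3). Strassen: 823543 multiplications (7^7, after padding to 128x128). Strassen reduces 8 recursive multiplications to 7 at each level.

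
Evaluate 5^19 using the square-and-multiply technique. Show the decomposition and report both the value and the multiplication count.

Computing 5^19 by squaring (build up from 5^1; each line after the first costs one multiplication):

5^1 = 5
5^2 = (5^1)^2 = 5^2 = 25
5^4 = (5^2)^2 = 25^2 = 625
5^8 = (5^4)^2 = 625^2 = 390625
5^9 = 5 * 5^8 = 5 * 390625 = 1953125
5^18 = (5^9)^2 = 1953125^2 = 3814697265625
5^19 = 5 * 5^18 = 5 * 3814697265625 = 19073486328125

Result: 19073486328125
Multiplications needed: 6 (6 lines after 5^1)

5^19 = 19073486328125. Using exponentiation by squaring, this requires 6 multiplications. The key idea: if the exponent is even, square the half-power; if odd, multiply by the base once.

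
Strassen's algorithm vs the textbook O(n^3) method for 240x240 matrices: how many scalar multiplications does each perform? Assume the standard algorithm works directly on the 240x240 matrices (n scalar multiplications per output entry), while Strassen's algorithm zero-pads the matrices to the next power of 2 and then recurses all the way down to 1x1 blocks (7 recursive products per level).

Matrix multiplication for 240x240 matrices:

Strassen's algorithm requires power-of-2 dimensions. Pad 240x240 to 256x256 (next power of 2).

Standard algorithm: 240^3 = 13824000 multiplications
Strassen's algorithm: 7^(log2(256)) = 7^8 = 5764801 multiplications
Savings: 13824000 - 5764801 = 8059199 multiplications

Standard: 13824000 multiplications (240^3). Strassen: 5764801 multiplications (7^8, after padding to 256x256). Strassen reduces 8 recursive multiplications to 7 at each level.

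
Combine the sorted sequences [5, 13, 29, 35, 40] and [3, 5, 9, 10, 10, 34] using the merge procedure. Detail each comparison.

Merging process:

Compare 5 vs 3: take 3 from right. Merged: [3]
Compare 5 vs 5: take 5 from left. Merged: [3, 5]
Compare 13 vs 5: take 5 from right. Merged: [3, 5, 5]
Compare 13 vs 9: take 9 from right. Merged: [3, 5, 5, 9]
Compare 13 vs 10: take 10 from right. Merged: [3, 5, 5, 9, 10]
Compare 13 vs 10: take 10 from right. Merged: [3, 5, 5, 9, 10, 10]
Compare 13 vs 34: take 13 from left. Merged: [3, 5, 5, 9, 10, 10, 13]
Compare 29 vs 34: take 29 from left. Merged: [3, 5, 5, 9, 10, 10, 13, 29]
Compare 35 vs 34: take 34 from right. Merged: [3, 5, 5, 9, 10, 10, 13, 29, 34]
Append remaining from left: [35, 40]. Merged: [3, 5, 5, 9, 10, 10, 13, 29, 34, 35, 40]

Final merged array: [3, 5, 5, 9, 10, 10, 13, 29, 34, 35, 40]
Total comparisons: 9

The merged array is [3, 5, 5, 9, 10, 10, 13, 29, 34, 35, 40], requiring 9 comparisons. The merge step runs in O(n) time where n is the total number of elements.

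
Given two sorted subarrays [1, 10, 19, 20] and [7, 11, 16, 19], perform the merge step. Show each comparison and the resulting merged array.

Merging process:

Compare 1 vs 7: take 1 from left. Merged: [1]
Compare 10 vs 7: take 7 from right. Merged: [1, 7]
Compare 10 vs 11: take 10 from left. Merged: [1, 7, 10]
Compare 19 vs 11: take 11 from right. Merged: [1, 7, 10, 11]
Compare 19 vs 16: take 16 from right. Merged: [1, 7, 10, 11, 16]
Compare 19 vs 19: take 19 from left. Merged: [1, 7, 10, 11, 16, 19]
Compare 20 vs 19: take 19 from right. Merged: [1, 7, 10, 11, 16, 19, 19]
Append remaining from left: [20]. Merged: [1, 7, 10, 11, 16, 19, 19, 20]

Final merged array: [1, 7, 10, 11, 16, 19, 19, 20]
Total comparisons: 7

The merged array is [1, 7, 10, 11, 16, 19, 19, 20], requiring 7 comparisons. The merge step runs in O(n) time where n is the total number of elements.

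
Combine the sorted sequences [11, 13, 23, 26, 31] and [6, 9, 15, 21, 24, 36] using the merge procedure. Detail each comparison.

Merging process:

Compare 11 vs 6: take 6 from right. Merged: [6]
Compare 11 vs 9: take 9 from right. Merged: [6, 9]
Compare 11 vs 15: take 11 from left. Merged: [6, 9, 11]
Compare 13 vs 15: take 13 from left. Merged: [6, 9, 11, 13]
Compare 23 vs 15: take 15 from right. Merged: [6, 9, 11, 13, 15]
Compare 23 vs 21: take 21 from right. Merged: [6, 9, 11, 13, 15, 21]
Compare 23 vs 24: take 23 from left. Merged: [6, 9, 11, 13, 15, 21, 23]
Compare 26 vs 24: take 24 from right. Merged: [6, 9, 11, 13, 15, 21, 23, 24]
Compare 26 vs 36: take 26 from left. Merged: [6, 9, 11, 13, 15, 21, 23, 24, 26]
Compare 31 vs 36: take 31 from left. Merged: [6, 9, 11, 13, 15, 21, 23, 24, 26, 31]
Append remaining from right: [36]. Merged: [6, 9, 11, 13, 15, 21, 23, 24, 26, 31, 36]

Final merged array: [6, 9, 11, 13, 15, 21, 23, 24, 26, 31, 36]
Total comparisons: 10

The merged array is [6, 9, 11, 13, 15, 21, 23, 24, 26, 31, 36], requiring 10 comparisons. The merge step runs in O(n) time where n is the total number of elements.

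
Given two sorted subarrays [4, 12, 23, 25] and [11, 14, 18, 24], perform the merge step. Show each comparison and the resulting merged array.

Merging process:

Compare 4 vs 11: take 4 from left. Merged: [4]
Compare 12 vs 11: take 11 from right. Merged: [4, 11]
Compare 12 vs 14: take 12 from left. Merged: [4, 11, 12]
Compare 23 vs 14: take 14 from right. Merged: [4, 11, 12, 14]
Compare 23 vs 18: take 18 from right. Merged: [4, 11, 12, 14, 18]
Compare 23 vs 24: take 23 from left. Merged: [4, 11, 12, 14, 18, 23]
Compare 25 vs 24: take 24 from right. Merged: [4, 11, 12, 14, 18, 23, 24]
Append remaining from left: [25]. Merged: [4, 11, 12, 14, 18, 23, 24, 25]

Final merged array: [4, 11, 12, 14, 18, 23, 24, 25]
Total comparisons: 7

The merged array is [4, 11, 12, 14, 18, 23, 24, 25], requiring 7 comparisons. The merge step runs in O(n) time where n is the total number of elements.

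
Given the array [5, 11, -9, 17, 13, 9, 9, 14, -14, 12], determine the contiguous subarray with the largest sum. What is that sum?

Using Kadane's algorithm on [5, 11, -9, 17, 13, 9, 9, 14, -14, 12]:

Scanning through the array:
Position 1 (value 11): max_ending_here = 16, max_so_far = 16
Position 2 (value -9): max_ending_here = 7, max_so_far = 16
Position 3 (value 17): max_ending_here = 24, max_so_far = 24
Position 4 (value 13): max_ending_here = 37, max_so_far = 37
Position 5 (value 9): max_ending_here = 46, max_so_far = 46
Position 6 (value 9): max_ending_here = 55, max_so_far = 55
Position 7 (value 14): max_ending_here = 69, max_so_far = 69
Position 8 (value -14): max_ending_here = 55, max_so_far = 69
Position 9 (value 12): max_ending_here = 67, max_so_far = 69

Maximum subarray: [5, 11, -9, 17, 13, 9, 9, 14]
Maximum sum: 69

The maximum subarray is [5, 11, -9, 17, 13, 9, 9, 14] with sum 69. This subarray runs from index 0 to index 7.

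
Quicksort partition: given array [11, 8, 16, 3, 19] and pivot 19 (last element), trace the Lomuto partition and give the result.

Lomuto partition with pivot = 19:

Initial array: [11, 8, 16, 3, 19]

arr[0]=11 <= 19: swap with position 0, array becomes [11, 8, 16, 3, 19]
arr[1]=8 <= 19: swap with position 1, array becomes [11, 8, 16, 3, 19]
arr[2]=16 <= 19: swap with position 2, array becomes [11, 8, 16, 3, 19]
arr[3]=3 <= 19: swap with position 3, array becomes [11, 8, 16, 3, 19]

Place pivot at position 4: [11, 8, 16, 3, 19]
Pivot position: 4

After partitioning with pivot 19, the array becomes [11, 8, 16, 3, 19]. The pivot is placed at index 4. All elements to the left of the pivot are <= 19, and all elements to the right are > 19.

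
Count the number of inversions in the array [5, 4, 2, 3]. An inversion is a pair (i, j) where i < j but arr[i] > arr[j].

Finding inversions in [5, 4, 2, 3]:

(0, 1): arr[0]=5 > arr[1]=4
(0, 2): arr[0]=5 > arr[2]=2
(0, 3): arr[0]=5 > arr[3]=3
(1, 2): arr[1]=4 > arr[2]=2
(1, 3): arr[1]=4 > arr[3]=3

Total inversions: 5

The array has 5 inversion(s): (0,1), (0,2), (0,3), (1,2), (1,3). Each pair (i,j) satisfies i < j and arr[i] > arr[j].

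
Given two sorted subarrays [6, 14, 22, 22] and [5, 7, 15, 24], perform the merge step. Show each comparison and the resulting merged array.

Merging process:

Compare 6 vs 5: take 5 from right. Merged: [5]
Compare 6 vs 7: take 6 from left. Merged: [5, 6]
Compare 14 vs 7: take 7 from right. Merged: [5, 6, 7]
Compare 14 vs 15: take 14 from left. Merged: [5, 6, 7, 14]
Compare 22 vs 15: take 15 from right. Merged: [5, 6, 7, 14, 15]
Compare 22 vs 24: take 22 from left. Merged: [5, 6, 7, 14, 15, 22]
Compare 22 vs 24: take 22 from left. Merged: [5, 6, 7, 14, 15, 22, 22]
Append remaining from right: [24]. Merged: [5, 6, 7, 14, 15, 22, 22, 24]

Final merged array: [5, 6, 7, 14, 15, 22, 22, 24]
Total comparisons: 7

The merged array is [5, 6, 7, 14, 15, 22, 22, 24], requiring 7 comparisons. The merge step runs in O(n) time where n is the total number of elements.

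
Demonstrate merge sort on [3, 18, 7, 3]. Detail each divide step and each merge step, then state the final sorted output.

Merge sort trace:

Split: [3, 18, 7, 3] -> [3, 18] and [7, 3]
  Split: [3, 18] -> [3] and [18]
  Merge: [3] + [18] -> [3, 18]
  Split: [7, 3] -> [7] and [3]
  Merge: [7] + [3] -> [3, 7]
Merge: [3, 18] + [3, 7] -> [3, 3, 7, 18]

Final sorted array: [3, 3, 7, 18]

The merge sort proceeds by recursively splitting the array and merging sorted halves.
After all merges, the sorted array is [3, 3, 7, 18].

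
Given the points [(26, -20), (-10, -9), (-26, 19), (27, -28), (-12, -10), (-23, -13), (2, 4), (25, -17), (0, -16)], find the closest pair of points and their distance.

Computing all pairwise distances among 9 points:

d((26, -20), (-10, -9)) = 37.6431
d((26, -20), (-26, 19)) = 65.0
d((26, -20), (27, -28)) = 8.0623
d((26, -20), (-12, -10)) = 39.2938
d((26, -20), (-23, -13)) = 49.4975
d((26, -20), (2, 4)) = 33.9411
d((26, -20), (25, -17)) = 3.1623
d((26, -20), (0, -16)) = 26.3059
d((-10, -9), (-26, 19)) = 32.249
d((-10, -9), (27, -28)) = 41.5933
d((-10, -9), (-12, -10)) = 2.2361 <-- minimum
d((-10, -9), (-23, -13)) = 13.6015
d((-10, -9), (2, 4)) = 17.6918
d((-10, -9), (25, -17)) = 35.9026
d((-10, -9), (0, -16)) = 12.2066
d((-26, 19), (27, -28)) = 70.8378
d((-26, 19), (-12, -10)) = 32.2025
d((-26, 19), (-23, -13)) = 32.1403
d((-26, 19), (2, 4)) = 31.7648
d((-26, 19), (25, -17)) = 62.426
d((-26, 19), (0, -16)) = 43.6005
d((27, -28), (-12, -10)) = 42.9535
d((27, -28), (-23, -13)) = 52.2015
d((27, -28), (2, 4)) = 40.6079
d((27, -28), (25, -17)) = 11.1803
d((27, -28), (0, -16)) = 29.5466
d((-12, -10), (-23, -13)) = 11.4018
d((-12, -10), (2, 4)) = 19.799
d((-12, -10), (25, -17)) = 37.6563
d((-12, -10), (0, -16)) = 13.4164
d((-23, -13), (2, 4)) = 30.2324
d((-23, -13), (25, -17)) = 48.1664
d((-23, -13), (0, -16)) = 23.1948
d((2, 4), (25, -17)) = 31.1448
d((2, 4), (0, -16)) = 20.0998
d((25, -17), (0, -16)) = 25.02

Closest pair: (-10, -9) and (-12, -10) with distance 2.2361

The closest pair is (-10, -9) and (-12, -10) with Euclidean distance 2.2361. For 9 points, brute-force pairwise comparison is shown above. For large n, the divide-and-conquer algorithm (sort by x, recurse on halves, check the dividing strip) achieves O(n log n).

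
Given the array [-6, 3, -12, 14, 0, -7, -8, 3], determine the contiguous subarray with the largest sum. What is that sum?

Using Kadane's algorithm on [-6, 3, -12, 14, 0, -7, -8, 3]:

Scanning through the array:
Position 1 (value 3): max_ending_here = 3, max_so_far = 3
Position 2 (value -12): max_ending_here = -9, max_so_far = 3
Position 3 (value 14): max_ending_here = 14, max_so_far = 14
Position 4 (value 0): max_ending_here = 14, max_so_far = 14
Position 5 (value -7): max_ending_here = 7, max_so_far = 14
Position 6 (value -8): max_ending_here = -1, max_so_far = 14
Position 7 (value 3): max_ending_here = 3, max_so_far = 14

Maximum subarray: [14]
Maximum sum: 14

The maximum subarray is [14] with sum 14. This subarray runs from index 3 to index 3.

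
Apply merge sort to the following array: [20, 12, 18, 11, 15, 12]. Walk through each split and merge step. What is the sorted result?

Merge sort trace:

Split: [20, 12, 18, 11, 15, 12] -> [20, 12, 18] and [11, 15, 12]
  Split: [20, 12, 18] -> [20] and [12, 18]
    Split: [12, 18] -> [12] and [18]
    Merge: [12] + [18] -> [12, 18]
  Merge: [20] + [12, 18] -> [12, 18, 20]
  Split: [11, 15, 12] -> [11] and [15, 12]
    Split: [15, 12] -> [15] and [12]
    Merge: [15] + [12] -> [12, 15]
  Merge: [11] + [12, 15] -> [11, 12, 15]
Merge: [12, 18, 20] + [11, 12, 15] -> [11, 12, 12, 15, 18, 20]

Final sorted array: [11, 12, 12, 15, 18, 20]

The merge sort proceeds by recursively splitting the array and merging sorted halves.
After all merges, the sorted array is [11, 12, 12, 15, 18, 20].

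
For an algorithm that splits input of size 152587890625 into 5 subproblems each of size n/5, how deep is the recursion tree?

For divide and conquer with division factor 5:

Problem sizes at each level:
Level 0: 152587890625
Level 1: 30517578125
Level 2: 6103515625
Level 3: 1220703125
Level 4: 244140625
Level 5: 48828125
Level 6: 9765625
Level 7: 1953125
Level 8: 390625
Level 9: 78125
Level 10: 15625
Level 11: 3125
Level 12: 625
Level 13: 125
Level 14: 25
Level 15: 5
Level 16: 1

The root is level 0 and the size-1 base case is level 16 (the tree spans levels 0 through 16, i.e. 17 levels counting the root), so the depth is the number of divisions: log_5(152587890625) = 16

The recursion tree depth is log_5(152587890625) = 16. At each level, the problem size is divided by 5, so it takes 16 divisions to reduce to a base case of size 1. The algorithm makes 5 recursive calls at each level.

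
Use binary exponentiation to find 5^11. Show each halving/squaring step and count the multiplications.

Computing 5^11 by squaring (build up from 5^1; each line after the first costs one multiplication):

5^1 = 5
5^2 = (5^1)^2 = 5^2 = 25
5^4 = (5^2)^2 = 25^2 = 625
5^5 = 5 * 5^4 = 5 * 625 = 3125
5^10 = (5^5)^2 = 3125^2 = 9765625
5^11 = 5 * 5^10 = 5 * 9765625 = 48828125

Result: 48828125
Multiplications needed: 5 (5 lines after 5^1)

5^11 = 48828125. Using exponentiation by squaring, this requires 5 multiplications. The key idea: if the exponent is even, square the half-power; if odd, multiply by the base once.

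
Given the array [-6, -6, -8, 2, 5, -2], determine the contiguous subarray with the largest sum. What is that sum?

Using Kadane's algorithm on [-6, -6, -8, 2, 5, -2]:

Scanning through the array:
Position 1 (value -6): max_ending_here = -6, max_so_far = -6
Position 2 (value -8): max_ending_here = -8, max_so_far = -6
Position 3 (value 2): max_ending_here = 2, max_so_far = 2
Position 4 (value 5): max_ending_here = 7, max_so_far = 7
Position 5 (value -2): max_ending_here = 5, max_so_far = 7

Maximum subarray: [2, 5]
Maximum sum: 7

The maximum subarray is [2, 5] with sum 7. This subarray runs from index 3 to index 4.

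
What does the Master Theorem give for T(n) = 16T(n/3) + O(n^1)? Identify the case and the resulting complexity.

Master Theorem for T(n) = 16T(n/3) + O(n^1):

a = 16, b = 3, c = 1
log_b(a) = log_3(16) = 2.5237

Case 1: c = 1 < log_3(16) = 2.5237
T(n) = O(n^(log_3 16))

For T(n) = 16T(n/3) + O(n^1): log_3(16) = 2.5237. This is Case 1 of the Master Theorem (c < log_b(a), work dominated by leaves), giving O(n^(log_3 16)).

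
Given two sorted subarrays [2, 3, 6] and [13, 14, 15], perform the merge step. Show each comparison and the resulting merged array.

Merging process:

Compare 2 vs 13: take 2 from left. Merged: [2]
Compare 3 vs 13: take 3 from left. Merged: [2, 3]
Compare 6 vs 13: take 6 from left. Merged: [2, 3, 6]
Append remaining from right: [13, 14, 15]. Merged: [2, 3, 6, 13, 14, 15]

Final merged array: [2, 3, 6, 13, 14, 15]
Total comparisons: 3

The merged array is [2, 3, 6, 13, 14, 15], requiring 3 comparisons. The merge step runs in O(n) time where n is the total number of elements.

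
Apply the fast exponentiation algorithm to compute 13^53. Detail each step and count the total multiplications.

Computing 13^53 by squaring (build up from 13^1; each line after the first costs one multiplication):

13^1 = 13
13^2 = (13^1)^2 = 13^2 = 169
13^3 = 13 * 13^2 = 13 * 169 = 2197
13^6 = (13^3)^2 = 2197^2 = 4826809
13^12 = (13^6)^2 = 4826809^2 = 23298085122481
13^13 = 13 * 13^12 = 13 * 23298085122481 = 302875106592253
13^26 = (13^13)^2 = 302875106592253^2 = 91733330193268616658399616009
13^52 = (13^26)^2 = 91733330193268616658399616009^2 = 8415003868347247618489696679505181495471801448798649088081
13^53 = 13 * 13^52 = 13 * 8415003868347247618489696679505181495471801448798649088081 = 109395050288514219040366056833567359441133418834382438145053

Result: 109395050288514219040366056833567359441133418834382438145053
Multiplications needed: 8 (8 lines after 13^1)

13^53 = 109395050288514219040366056833567359441133418834382438145053. Using exponentiation by squaring, this requires 8 multiplications. The key idea: if the exponent is even, square the half-power; if odd, multiply by the base once.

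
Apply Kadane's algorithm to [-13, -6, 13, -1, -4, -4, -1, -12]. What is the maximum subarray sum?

Using Kadane's algorithm on [-13, -6, 13, -1, -4, -4, -1, -12]:

Scanning through the array:
Position 1 (value -6): max_ending_here = -6, max_so_far = -6
Position 2 (value 13): max_ending_here = 13, max_so_far = 13
Position 3 (value -1): max_ending_here = 12, max_so_far = 13
Position 4 (value -4): max_ending_here = 8, max_so_far = 13
Position 5 (value -4): max_ending_here = 4, max_so_far = 13
Position 6 (value -1): max_ending_here = 3, max_so_far = 13
Position 7 (value -12): max_ending_here = -9, max_so_far = 13

Maximum subarray: [13]
Maximum sum: 13

The maximum subarray is [13] with sum 13. This subarray runs from index 2 to index 2.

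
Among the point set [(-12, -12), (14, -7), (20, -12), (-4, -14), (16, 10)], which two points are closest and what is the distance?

Computing all pairwise distances among 5 points:

d((-12, -12), (14, -7)) = 26.4764
d((-12, -12), (20, -12)) = 32.0
d((-12, -12), (-4, -14)) = 8.2462
d((-12, -12), (16, 10)) = 35.609
d((14, -7), (20, -12)) = 7.8102 <-- minimum
d((14, -7), (-4, -14)) = 19.3132
d((14, -7), (16, 10)) = 17.1172
d((20, -12), (-4, -14)) = 24.0832
d((20, -12), (16, 10)) = 22.3607
d((-4, -14), (16, 10)) = 31.241

Closest pair: (14, -7) and (20, -12) with distance 7.8102

The closest pair is (14, -7) and (20, -12) with Euclidean distance 7.8102. For 5 points, brute-force pairwise comparison is shown above. For large n, the divide-and-conquer algorithm (sort by x, recurse on halves, check the dividing strip) achieves O(n log n).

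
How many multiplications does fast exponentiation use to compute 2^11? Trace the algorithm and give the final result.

Computing 2^11 by squaring (build up from 2^1; each line after the first costs one multiplication):

2^1 = 2
2^2 = (2^1)^2 = 2^2 = 4
2^4 = (2^2)^2 = 4^2 = 16
2^5 = 2 * 2^4 = 2 * 16 = 32
2^10 = (2^5)^2 = 32^2 = 1024
2^11 = 2 * 2^10 = 2 * 1024 = 2048

Result: 2048
Multiplications needed: 5 (5 lines after 2^1)

2^11 = 2048. Using exponentiation by squaring, this requires 5 multiplications. The key idea: if the exponent is even, square the half-power; if odd, multiply by the base once.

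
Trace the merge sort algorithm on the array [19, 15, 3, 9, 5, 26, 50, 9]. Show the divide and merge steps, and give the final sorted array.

Merge sort trace:

Split: [19, 15, 3, 9, 5, 26, 50, 9] -> [19, 15, 3, 9] and [5, 26, 50, 9]
  Split: [19, 15, 3, 9] -> [19, 15] and [3, 9]
    Split: [19, 15] -> [19] and [15]
    Merge: [19] + [15] -> [15, 19]
    Split: [3, 9] -> [3] and [9]
    Merge: [3] + [9] -> [3, 9]
  Merge: [15, 19] + [3, 9] -> [3, 9, 15, 19]
  Split: [5, 26, 50, 9] -> [5, 26] and [50, 9]
    Split: [5, 26] -> [5] and [26]
    Merge: [5] + [26] -> [5, 26]
    Split: [50, 9] -> [50] and [9]
    Merge: [50] + [9] -> [9, 50]
  Merge: [5, 26] + [9, 50] -> [5, 9, 26, 50]
Merge: [3, 9, 15, 19] + [5, 9, 26, 50] -> [3, 5, 9, 9, 15, 19, 26, 50]

Final sorted array: [3, 5, 9, 9, 15, 19, 26, 50]

The merge sort proceeds by recursively splitting the array and merging sorted halves.
After all merges, the sorted array is [3, 5, 9, 9, 15, 19, 26, 50].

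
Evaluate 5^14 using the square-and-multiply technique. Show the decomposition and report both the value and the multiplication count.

Computing 5^14 by squaring (build up from 5^1; each line after the first costs one multiplication):

5^1 = 5
5^2 = (5^1)^2 = 5^2 = 25
5^3 = 5 * 5^2 = 5 * 25 = 125
5^6 = (5^3)^2 = 125^2 = 15625
5^7 = 5 * 5^6 = 5 * 15625 = 78125
5^14 = (5^7)^2 = 78125^2 = 6103515625

Result: 6103515625
Multiplications needed: 5 (5 lines after 5^1)

5^14 = 6103515625. Using exponentiation by squaring, this requires 5 multiplications. The key idea: if the exponent is even, square the half-power; if odd, multiply by the base once.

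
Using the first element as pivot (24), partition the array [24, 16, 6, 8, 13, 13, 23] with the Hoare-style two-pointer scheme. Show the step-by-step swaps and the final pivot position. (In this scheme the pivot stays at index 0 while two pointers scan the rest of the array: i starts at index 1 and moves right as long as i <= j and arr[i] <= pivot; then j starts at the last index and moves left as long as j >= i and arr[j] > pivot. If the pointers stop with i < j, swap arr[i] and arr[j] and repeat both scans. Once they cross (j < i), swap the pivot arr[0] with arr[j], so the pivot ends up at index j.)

Hoare-style two-pointer partition with pivot = 24:

Initial array: [24, 16, 6, 8, 13, 13, 23]

Pointers start at i = 1, j = 6.
i ends at 7, j ends at 6: the pointers have crossed (j < i), so scanning stops.

Swap pivot arr[0] with arr[6] to place pivot at position 6: [23, 16, 6, 8, 13, 13, 24]
Pivot position: 6

After partitioning with pivot 24, the array becomes [23, 16, 6, 8, 13, 13, 24]. The pivot is placed at index 6. All elements to the left of the pivot are <= 24, and all elements to the right are > 24.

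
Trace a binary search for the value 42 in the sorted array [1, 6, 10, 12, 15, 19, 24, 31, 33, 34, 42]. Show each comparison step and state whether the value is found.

Binary search for 42 in [1, 6, 10, 12, 15, 19, 24, 31, 33, 34, 42]:

lo=0, hi=10, mid=5, arr[mid]=19 -> 19 < 42, search right half
lo=6, hi=10, mid=8, arr[mid]=33 -> 33 < 42, search right half
lo=9, hi=10, mid=9, arr[mid]=34 -> 34 < 42, search right half
lo=10, hi=10, mid=10, arr[mid]=42 -> Found target at index 10!

Binary search finds 42 at index 10 after 4 comparisons. The search repeatedly halves the search space by comparing with the middle element.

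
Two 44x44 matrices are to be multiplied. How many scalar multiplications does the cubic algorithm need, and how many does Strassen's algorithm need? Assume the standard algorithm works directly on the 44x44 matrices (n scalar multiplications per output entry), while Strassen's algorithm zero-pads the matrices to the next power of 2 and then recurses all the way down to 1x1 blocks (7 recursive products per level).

Matrix multiplication for 44x44 matrices:

Strassen's algorithm requires power-of-2 dimensions. Pad 44x44 to 64x64 (next power of 2).

Standard algorithm: 44^3 = 85184 multiplications
Strassen's algorithm: 7^(log2(64)) = 7^6 = 117649 multiplications
Difference: 85184 - 117649 = -32465 (Strassen uses MORE here due to padding overhead — for small or just-over-power-of-2 n, padding can outweigh the per-level savings)

Standard: 85184 multiplications (44^3). Strassen: 117649 multiplications (7^6, after padding to 64x64). Strassen reduces 8 recursive multiplications to 7 at each level.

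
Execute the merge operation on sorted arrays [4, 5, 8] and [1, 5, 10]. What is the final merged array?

Merging process:

Compare 4 vs 1: take 1 from right. Merged: [1]
Compare 4 vs 5: take 4 from left. Merged: [1, 4]
Compare 5 vs 5: take 5 from left. Merged: [1, 4, 5]
Compare 8 vs 5: take 5 from right. Merged: [1, 4, 5, 5]
Compare 8 vs 10: take 8 from left. Merged: [1, 4, 5, 5, 8]
Append remaining from right: [10]. Merged: [1, 4, 5, 5, 8, 10]

Final merged array: [1, 4, 5, 5, 8, 10]
Total comparisons: 5

The merged array is [1, 4, 5, 5, 8, 10], requiring 5 comparisons. The merge step runs in O(n) time where n is the total number of elements.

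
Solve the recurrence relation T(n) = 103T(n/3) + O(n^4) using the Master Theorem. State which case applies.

Master Theorem for T(n) = 103T(n/3) + O(n^4):

a = 103, b = 3, c = 4
log_b(a) = log_3(103) = 4.2187

Case 1: c = 4 < log_3(103) = 4.2187
T(n) = O(n^(log_3 103))

For T(n) = 103T(n/3) + O(n^4): log_3(103) = 4.2187. This is Case 1 of the Master Theorem (c < log_b(a), work dominated by leaves), giving O(n^(log_3 103)).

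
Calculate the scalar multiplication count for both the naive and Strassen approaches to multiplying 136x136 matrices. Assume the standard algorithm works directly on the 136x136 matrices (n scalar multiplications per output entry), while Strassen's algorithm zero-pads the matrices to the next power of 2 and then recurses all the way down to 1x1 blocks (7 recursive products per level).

Matrix multiplication for 136x136 matrices:

Strassen's algorithm requires power-of-2 dimensions. Pad 136x136 to 256x256 (next power of 2).

Standard algorithm: 136^3 = 2515456 multiplications
Strassen's algorithm: 7^(log2(256)) = 7^8 = 5764801 multiplications
Difference: 2515456 - 5764801 = -3249345 (Strassen uses MORE here due to padding overhead — for small or just-over-power-of-2 n, padding can outweigh the per-level savings)

Standard: 2515456 multiplications (136^3). Strassen: 5764801 multiplications (7^8, after padding to 256x256). Strassen reduces 8 recursive multiplications to 7 at each level.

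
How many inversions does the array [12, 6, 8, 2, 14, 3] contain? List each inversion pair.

Finding inversions in [12, 6, 8, 2, 14, 3]:

(0, 1): arr[0]=12 > arr[1]=6
(0, 2): arr[0]=12 > arr[2]=8
(0, 3): arr[0]=12 > arr[3]=2
(0, 5): arr[0]=12 > arr[5]=3
(1, 3): arr[1]=6 > arr[3]=2
(1, 5): arr[1]=6 > arr[5]=3
(2, 3): arr[2]=8 > arr[3]=2
(2, 5): arr[2]=8 > arr[5]=3
(4, 5): arr[4]=14 > arr[5]=3

Total inversions: 9

The array has 9 inversion(s): (0,1), (0,2), (0,3), (0,5), (1,3), (1,5), (2,3), (2,5), (4,5). Each pair (i,j) satisfies i < j and arr[i] > arr[j].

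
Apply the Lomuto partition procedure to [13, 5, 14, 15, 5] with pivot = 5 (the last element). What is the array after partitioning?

Lomuto partition with pivot = 5:

Initial array: [13, 5, 14, 15, 5]

arr[0]=13 > 5: no swap
arr[1]=5 <= 5: swap with position 0, array becomes [5, 13, 14, 15, 5]
arr[2]=14 > 5: no swap
arr[3]=15 > 5: no swap

Place pivot at position 1: [5, 5, 14, 15, 13]
Pivot position: 1

After partitioning with pivot 5, the array becomes [5, 5, 14, 15, 13]. The pivot is placed at index 1. All elements to the left of the pivot are <= 5, and all elements to the right are > 5.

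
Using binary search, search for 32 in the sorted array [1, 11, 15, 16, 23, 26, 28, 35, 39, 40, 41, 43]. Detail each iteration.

Binary search for 32 in [1, 11, 15, 16, 23, 26, 28, 35, 39, 40, 41, 43]:

lo=0, hi=11, mid=5, arr[mid]=26 -> 26 < 32, search right half
lo=6, hi=11, mid=8, arr[mid]=39 -> 39 > 32, search left half
lo=6, hi=7, mid=6, arr[mid]=28 -> 28 < 32, search right half
lo=7, hi=7, mid=7, arr[mid]=35 -> 35 > 32, search left half
lo=7 > hi=6, target 32 not found

Binary search determines that 32 is not in the array after 4 comparisons. The search space was exhausted without finding the target.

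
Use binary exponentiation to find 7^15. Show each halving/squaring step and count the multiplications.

Computing 7^15 by squaring (build up from 7^1; each line after the first costs one multiplication):

7^1 = 7
7^2 = (7^1)^2 = 7^2 = 49
7^3 = 7 * 7^2 = 7 * 49 = 343
7^6 = (7^3)^2 = 343^2 = 117649
7^7 = 7 * 7^6 = 7 * 117649 = 823543
7^14 = (7^7)^2 = 823543^2 = 678223072849
7^15 = 7 * 7^14 = 7 * 678223072849 = 4747561509943

Result: 4747561509943
Multiplications needed: 6 (6 lines after 7^1)

7^15 = 4747561509943. Using exponentiation by squaring, this requires 6 multiplications. The key idea: if the exponent is even, square the half-power; if odd, multiply by the base once.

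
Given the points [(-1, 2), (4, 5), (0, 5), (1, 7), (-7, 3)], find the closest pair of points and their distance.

Computing all pairwise distances among 5 points:

d((-1, 2), (4, 5)) = 5.831
d((-1, 2), (0, 5)) = 3.1623
d((-1, 2), (1, 7)) = 5.3852
d((-1, 2), (-7, 3)) = 6.0828
d((4, 5), (0, 5)) = 4.0
d((4, 5), (1, 7)) = 3.6056
d((4, 5), (-7, 3)) = 11.1803
d((0, 5), (1, 7)) = 2.2361 <-- minimum
d((0, 5), (-7, 3)) = 7.2801
d((1, 7), (-7, 3)) = 8.9443

Closest pair: (0, 5) and (1, 7) with distance 2.2361

The closest pair is (0, 5) and (1, 7) with Euclidean distance 2.2361. For 5 points, brute-force pairwise comparison is shown above. For large n, the divide-and-conquer algorithm (sort by x, recurse on halves, check the dividing strip) achieves O(n log n).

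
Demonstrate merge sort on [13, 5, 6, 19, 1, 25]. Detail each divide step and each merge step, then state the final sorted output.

Merge sort trace:

Split: [13, 5, 6, 19, 1, 25] -> [13, 5, 6] and [19, 1, 25]
  Split: [13, 5, 6] -> [13] and [5, 6]
    Split: [5, 6] -> [5] and [6]
    Merge: [5] + [6] -> [5, 6]
  Merge: [13] + [5, 6] -> [5, 6, 13]
  Split: [19, 1, 25] -> [19] and [1, 25]
    Split: [1, 25] -> [1] and [25]
    Merge: [1] + [25] -> [1, 25]
  Merge: [19] + [1, 25] -> [1, 19, 25]
Merge: [5, 6, 13] + [1, 19, 25] -> [1, 5, 6, 13, 19, 25]

Final sorted array: [1, 5, 6, 13, 19, 25]

The merge sort proceeds by recursively splitting the array and merging sorted halves.
After all merges, the sorted array is [1, 5, 6, 13, 19, 25].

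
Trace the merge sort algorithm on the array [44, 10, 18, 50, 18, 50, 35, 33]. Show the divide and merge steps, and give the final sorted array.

Merge sort trace:

Split: [44, 10, 18, 50, 18, 50, 35, 33] -> [44, 10, 18, 50] and [18, 50, 35, 33]
  Split: [44, 10, 18, 50] -> [44, 10] and [18, 50]
    Split: [44, 10] -> [44] and [10]
    Merge: [44] + [10] -> [10, 44]
    Split: [18, 50] -> [18] and [50]
    Merge: [18] + [50] -> [18, 50]
  Merge: [10, 44] + [18, 50] -> [10, 18, 44, 50]
  Split: [18, 50, 35, 33] -> [18, 50] and [35, 33]
    Split: [18, 50] -> [18] and [50]
    Merge: [18] + [50] -> [18, 50]
    Split: [35, 33] -> [35] and [33]
    Merge: [35] + [33] -> [33, 35]
  Merge: [18, 50] + [33, 35] -> [18, 33, 35, 50]
Merge: [10, 18, 44, 50] + [18, 33, 35, 50] -> [10, 18, 18, 33, 35, 44, 50, 50]

Final sorted array: [10, 18, 18, 33, 35, 44, 50, 50]

The merge sort proceeds by recursively splitting the array and merging sorted halves.
After all merges, the sorted array is [10, 18, 18, 33, 35, 44, 50, 50].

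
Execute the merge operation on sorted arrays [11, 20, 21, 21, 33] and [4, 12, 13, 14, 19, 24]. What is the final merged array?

Merging process:

Compare 11 vs 4: take 4 from right. Merged: [4]
Compare 11 vs 12: take 11 from left. Merged: [4, 11]
Compare 20 vs 12: take 12 from right. Merged: [4, 11, 12]
Compare 20 vs 13: take 13 from right. Merged: [4, 11, 12, 13]
Compare 20 vs 14: take 14 from right. Merged: [4, 11, 12, 13, 14]
Compare 20 vs 19: take 19 from right. Merged: [4, 11, 12, 13, 14, 19]
Compare 20 vs 24: take 20 from left. Merged: [4, 11, 12, 13, 14, 19, 20]
Compare 21 vs 24: take 21 from left. Merged: [4, 11, 12, 13, 14, 19, 20, 21]
Compare 21 vs 24: take 21 from left. Merged: [4, 11, 12, 13, 14, 19, 20, 21, 21]
Compare 33 vs 24: take 24 from right. Merged: [4, 11, 12, 13, 14, 19, 20, 21, 21, 24]
Append remaining from left: [33]. Merged: [4, 11, 12, 13, 14, 19, 20, 21, 21, 24, 33]

Final merged array: [4, 11, 12, 13, 14, 19, 20, 21, 21, 24, 33]
Total comparisons: 10

The merged array is [4, 11, 12, 13, 14, 19, 20, 21, 21, 24, 33], requiring 10 comparisons. The merge step runs in O(n) time where n is the total number of elements.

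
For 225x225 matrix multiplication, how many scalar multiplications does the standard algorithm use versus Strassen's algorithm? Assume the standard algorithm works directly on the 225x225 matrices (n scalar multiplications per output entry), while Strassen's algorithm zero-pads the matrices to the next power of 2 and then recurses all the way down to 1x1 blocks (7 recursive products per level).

Matrix multiplication for 225x225 matrices:

Strassen's algorithm requires power-of-2 dimensions. Pad 225x225 to 256x256 (next power of 2).

Standard algorithm: 225^3 = 11390625 multiplications
Strassen's algorithm: 7^(log2(256)) = 7^8 = 5764801 multiplications
Savings: 11390625 - 5764801 = 5625824 multiplications

Standard: 11390625 multiplications (225^3). Strassen: 5764801 multiplications (7^8, after padding to 256x256). Strassen reduces 8 recursive multiplications to 7 at each level.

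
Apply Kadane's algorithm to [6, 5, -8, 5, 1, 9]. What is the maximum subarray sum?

Using Kadane's algorithm on [6, 5, -8, 5, 1, 9]:

Scanning through the array:
Position 1 (value 5): max_ending_here = 11, max_so_far = 11
Position 2 (value -8): max_ending_here = 3, max_so_far = 11
Position 3 (value 5): max_ending_here = 8, max_so_far = 11
Position 4 (value 1): max_ending_here = 9, max_so_far = 11
Position 5 (value 9): max_ending_here = 18, max_so_far = 18

Maximum subarray: [6, 5, -8, 5, 1, 9]
Maximum sum: 18

The maximum subarray is [6, 5, -8, 5, 1, 9] with sum 18. This subarray runs from index 0 to index 5.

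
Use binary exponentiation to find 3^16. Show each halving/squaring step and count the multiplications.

Computing 3^16 by squaring (build up from 3^1; each line after the first costs one multiplication):

3^1 = 3
3^2 = (3^1)^2 = 3^2 = 9
3^4 = (3^2)^2 = 9^2 = 81
3^8 = (3^4)^2 = 81^2 = 6561
3^16 = (3^8)^2 = 6561^2 = 43046721

Result: 43046721
Multiplications needed: 4 (4 lines after 3^1)

3^16 = 43046721. Using exponentiation by squaring, this requires 4 multiplications. The key idea: if the exponent is even, square the half-power; if odd, multiply by the base once.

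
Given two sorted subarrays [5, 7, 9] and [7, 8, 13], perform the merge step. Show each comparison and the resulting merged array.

Merging process:

Compare 5 vs 7: take 5 from left. Merged: [5]
Compare 7 vs 7: take 7 from left. Merged: [5, 7]
Compare 9 vs 7: take 7 from right. Merged: [5, 7, 7]
Compare 9 vs 8: take 8 from right. Merged: [5, 7, 7, 8]
Compare 9 vs 13: take 9 from left. Merged: [5, 7, 7, 8, 9]
Append remaining from right: [13]. Merged: [5, 7, 7, 8, 9, 13]

Final merged array: [5, 7, 7, 8, 9, 13]
Total comparisons: 5

The merged array is [5, 7, 7, 8, 9, 13], requiring 5 comparisons. The merge step runs in O(n) time where n is the total number of elements.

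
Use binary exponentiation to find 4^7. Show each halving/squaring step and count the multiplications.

Computing 4^7 by squaring (build up from 4^1; each line after the first costs one multiplication):

4^1 = 4
4^2 = (4^1)^2 = 4^2 = 16
4^3 = 4 * 4^2 = 4 * 16 = 64
4^6 = (4^3)^2 = 64^2 = 4096
4^7 = 4 * 4^6 = 4 * 4096 = 16384

Result: 16384
Multiplications needed: 4 (4 lines after 4^1)

4^7 = 16384. Using exponentiation by squaring, this requires 4 multiplications. The key idea: if the exponent is even, square the half-power; if odd, multiply by the base once.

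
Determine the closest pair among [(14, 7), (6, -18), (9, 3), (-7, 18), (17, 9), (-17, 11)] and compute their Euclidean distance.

Computing all pairwise distances among 6 points:

d((14, 7), (6, -18)) = 26.2488
d((14, 7), (9, 3)) = 6.4031
d((14, 7), (-7, 18)) = 23.7065
d((14, 7), (17, 9)) = 3.6056 <-- minimum
d((14, 7), (-17, 11)) = 31.257
d((6, -18), (9, 3)) = 21.2132
d((6, -18), (-7, 18)) = 38.2753
d((6, -18), (17, 9)) = 29.1548
d((6, -18), (-17, 11)) = 37.0135
d((9, 3), (-7, 18)) = 21.9317
d((9, 3), (17, 9)) = 10.0
d((9, 3), (-17, 11)) = 27.2029
d((-7, 18), (17, 9)) = 25.632
d((-7, 18), (-17, 11)) = 12.2066
d((17, 9), (-17, 11)) = 34.0588

Closest pair: (14, 7) and (17, 9) with distance 3.6056

The closest pair is (14, 7) and (17, 9) with Euclidean distance 3.6056. For 6 points, brute-force pairwise comparison is shown above. For large n, the divide-and-conquer algorithm (sort by x, recurse on halves, check the dividing strip) achieves O(n log n).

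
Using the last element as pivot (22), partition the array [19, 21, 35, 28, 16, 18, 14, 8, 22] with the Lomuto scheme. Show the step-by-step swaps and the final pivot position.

Lomuto partition with pivot = 22:

Initial array: [19, 21, 35, 28, 16, 18, 14, 8, 22]

arr[0]=19 <= 22: swap with position 0, array becomes [19, 21, 35, 28, 16, 18, 14, 8, 22]
arr[1]=21 <= 22: swap with position 1, array becomes [19, 21, 35, 28, 16, 18, 14, 8, 22]
arr[2]=35 > 22: no swap
arr[3]=28 > 22: no swap
arr[4]=16 <= 22: swap with position 2, array becomes [19, 21, 16, 28, 35, 18, 14, 8, 22]
arr[5]=18 <= 22: swap with position 3, array becomes [19, 21, 16, 18, 35, 28, 14, 8, 22]
arr[6]=14 <= 22: swap with position 4, array becomes [19, 21, 16, 18, 14, 28, 35, 8, 22]
arr[7]=8 <= 22: swap with position 5, array becomes [19, 21, 16, 18, 14, 8, 35, 28, 22]

Place pivot at position 6: [19, 21, 16, 18, 14, 8, 22, 28, 35]
Pivot position: 6

After partitioning with pivot 22, the array becomes [19, 21, 16, 18, 14, 8, 22, 28, 35]. The pivot is placed at index 6. All elements to the left of the pivot are <= 22, and all elements to the right are > 22.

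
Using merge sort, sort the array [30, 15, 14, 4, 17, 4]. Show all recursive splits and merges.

Merge sort trace:

Split: [30, 15, 14, 4, 17, 4] -> [30, 15, 14] and [4, 17, 4]
  Split: [30, 15, 14] -> [30] and [15, 14]
    Split: [15, 14] -> [15] and [14]
    Merge: [15] + [14] -> [14, 15]
  Merge: [30] + [14, 15] -> [14, 15, 30]
  Split: [4, 17, 4] -> [4] and [17, 4]
    Split: [17, 4] -> [17] and [4]
    Merge: [17] + [4] -> [4, 17]
  Merge: [4] + [4, 17] -> [4, 4, 17]
Merge: [14, 15, 30] + [4, 4, 17] -> [4, 4, 14, 15, 17, 30]

Final sorted array: [4, 4, 14, 15, 17, 30]

The merge sort proceeds by recursively splitting the array and merging sorted halves.
After all merges, the sorted array is [4, 4, 14, 15, 17, 30].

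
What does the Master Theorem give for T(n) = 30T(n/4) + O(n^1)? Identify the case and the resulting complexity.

Master Theorem for T(n) = 30T(n/4) + O(n^1):

a = 30, b = 4, c = 1
log_b(a) = log_4(30) = 2.4534

Case 1: c = 1 < log_4(30) = 2.4534
T(n) = O(n^(log_4 30))

For T(n) = 30T(n/4) + O(n^1): log_4(30) = 2.4534. This is Case 1 of the Master Theorem (c < log_b(a), work dominated by leaves), giving O(n^(log_4 30)).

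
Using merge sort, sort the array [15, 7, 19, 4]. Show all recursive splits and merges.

Merge sort trace:

Split: [15, 7, 19, 4] -> [15, 7] and [19, 4]
  Split: [15, 7] -> [15] and [7]
  Merge: [15] + [7] -> [7, 15]
  Split: [19, 4] -> [19] and [4]
  Merge: [19] + [4] -> [4, 19]
Merge: [7, 15] + [4, 19] -> [4, 7, 15, 19]

Final sorted array: [4, 7, 15, 19]

The merge sort proceeds by recursively splitting the array and merging sorted halves.
After all merges, the sorted array is [4, 7, 15, 19].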